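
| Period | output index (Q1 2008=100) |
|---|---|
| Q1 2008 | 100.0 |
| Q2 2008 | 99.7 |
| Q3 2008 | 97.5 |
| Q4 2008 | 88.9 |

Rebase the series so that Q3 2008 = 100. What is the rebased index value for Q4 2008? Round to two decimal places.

Rebased(Q4 2008) = 88.9 / 97.5 × 100 = 91.1795

91.18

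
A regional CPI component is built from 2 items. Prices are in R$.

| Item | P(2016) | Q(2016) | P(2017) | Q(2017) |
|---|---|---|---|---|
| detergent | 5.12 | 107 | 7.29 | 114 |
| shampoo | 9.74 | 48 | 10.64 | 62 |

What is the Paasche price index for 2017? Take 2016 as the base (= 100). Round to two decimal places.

Paasche price index uses current-period quantities as weights.
ΣP(2017)·Q(2017) = 7.29×114 + 10.64×62 = 831.06 + 659.68 = 1490.74
ΣP(2016)·Q(2017) = 5.12×114 + 9.74×62 = 583.68 + 603.88 = 1187.56
Index = 1490.74 / 1187.56 × 100 = 125.5297

125.53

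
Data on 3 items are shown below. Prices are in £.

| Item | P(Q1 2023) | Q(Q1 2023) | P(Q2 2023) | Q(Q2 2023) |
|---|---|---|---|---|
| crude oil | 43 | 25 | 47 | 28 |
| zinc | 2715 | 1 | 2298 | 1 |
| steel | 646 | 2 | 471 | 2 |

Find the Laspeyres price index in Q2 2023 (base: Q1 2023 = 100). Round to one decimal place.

Laspeyres price index uses base-period quantities as weights.
ΣP(Q2 2023)·Q(Q1 2023) = 47×25 + 2298×1 + 471×2 = 1175 + 2298 + 942 = 4415
ΣP(Q1 2023)·Q(Q1 2023) = 43×25 + 2715×1 + 646×2 = 1075 + 2715 + 1292 = 5082
Index = 4415 / 5082 × 100 = 86.8752

86.9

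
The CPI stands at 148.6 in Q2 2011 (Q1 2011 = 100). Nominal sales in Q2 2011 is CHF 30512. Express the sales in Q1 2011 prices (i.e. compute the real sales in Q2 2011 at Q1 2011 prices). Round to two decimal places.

Real = Nominal ÷ (Index/100) = 30512 ÷ (148.6/100)
     = 30512 ÷ 1.486 = 20532.9744

20532.97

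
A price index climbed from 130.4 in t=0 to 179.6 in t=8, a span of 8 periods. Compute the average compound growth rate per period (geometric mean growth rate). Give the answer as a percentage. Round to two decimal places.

4.08%

Growth factor = (179.6/130.4)^(1/8) = (1.377301)^(1/8) = 1.040827
Growth rate = 1.040827 − 1 = 0.040827 = 4.0827%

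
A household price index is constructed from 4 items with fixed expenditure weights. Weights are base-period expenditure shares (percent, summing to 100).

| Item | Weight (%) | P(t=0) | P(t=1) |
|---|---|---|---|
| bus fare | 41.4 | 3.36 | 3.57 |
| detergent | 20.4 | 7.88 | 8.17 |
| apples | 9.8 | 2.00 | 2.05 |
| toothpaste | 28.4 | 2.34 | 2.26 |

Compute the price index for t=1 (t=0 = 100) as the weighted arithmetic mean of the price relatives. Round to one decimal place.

102.6

bus fare: 41.4 × (3.57/3.36) = 41.4 × 1.062500 = 43.9875
detergent: 20.4 × (8.17/7.88) = 20.4 × 1.036802 = 21.1508
apples: 9.8 × (2.05/2.00) = 9.8 × 1.025000 = 10.0450
toothpaste: 28.4 × (2.26/2.34) = 28.4 × 0.965812 = 27.4291
Index = Σ wᵢ·(p₁ᵢ/p₀ᵢ) = 43.9875 + 21.1508 + 10.0450 + 27.4291 = 102.6123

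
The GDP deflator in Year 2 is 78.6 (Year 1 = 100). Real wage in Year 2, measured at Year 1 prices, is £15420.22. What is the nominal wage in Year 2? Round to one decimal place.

12120.3

Nominal = Real × (Index/100) = 15420.22 × (78.6/100)
        = 15420.22 × 0.786 = 12120.2929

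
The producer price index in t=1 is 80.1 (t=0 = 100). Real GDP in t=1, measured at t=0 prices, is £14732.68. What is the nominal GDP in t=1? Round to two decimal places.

Nominal = Real × (Index/100) = 14732.68 × (80.1/100)
        = 14732.68 × 0.801 = 11800.8767

11800.88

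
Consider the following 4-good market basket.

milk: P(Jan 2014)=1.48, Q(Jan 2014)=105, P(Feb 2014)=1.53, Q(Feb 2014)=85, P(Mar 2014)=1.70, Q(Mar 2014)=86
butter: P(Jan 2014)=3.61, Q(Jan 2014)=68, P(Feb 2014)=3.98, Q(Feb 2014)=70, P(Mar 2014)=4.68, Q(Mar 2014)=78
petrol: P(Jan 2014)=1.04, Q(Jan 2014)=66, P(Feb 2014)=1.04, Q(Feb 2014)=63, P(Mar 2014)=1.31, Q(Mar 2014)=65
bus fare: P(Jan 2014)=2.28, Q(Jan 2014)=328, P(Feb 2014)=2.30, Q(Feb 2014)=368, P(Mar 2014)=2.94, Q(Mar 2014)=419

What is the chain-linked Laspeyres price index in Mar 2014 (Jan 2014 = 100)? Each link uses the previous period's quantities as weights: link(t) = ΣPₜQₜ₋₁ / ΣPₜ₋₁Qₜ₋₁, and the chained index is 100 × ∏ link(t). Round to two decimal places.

127.69

Link Jan 2014→Feb 2014:
ΣP(Feb 2014)Q(Jan 2014) = 1.53×105 + 3.98×68 + 1.04×66 + 2.30×328 = 160.65 + 270.64 + 68.64 + 754.4 = 1254.33
ΣP(Jan 2014)Q(Jan 2014) = 1.48×105 + 3.61×68 + 1.04×66 + 2.28×328 = 155.4 + 245.48 + 68.64 + 747.84 = 1217.36
link = 1254.33/1217.36 = 1.030369
Link Feb 2014→Mar 2014:
ΣP(Mar 2014)Q(Feb 2014) = 1.70×85 + 4.68×70 + 1.31×63 + 2.94×368 = 144.5 + 327.6 + 82.53 + 1081.92 = 1636.55
ΣP(Feb 2014)Q(Feb 2014) = 1.53×85 + 3.98×70 + 1.04×63 + 2.30×368 = 130.05 + 278.6 + 65.52 + 846.4 = 1320.57
link = 1636.55/1320.57 = 1.239275
Chained index = 100 × 1.030369 × 1.239275 = 127.6911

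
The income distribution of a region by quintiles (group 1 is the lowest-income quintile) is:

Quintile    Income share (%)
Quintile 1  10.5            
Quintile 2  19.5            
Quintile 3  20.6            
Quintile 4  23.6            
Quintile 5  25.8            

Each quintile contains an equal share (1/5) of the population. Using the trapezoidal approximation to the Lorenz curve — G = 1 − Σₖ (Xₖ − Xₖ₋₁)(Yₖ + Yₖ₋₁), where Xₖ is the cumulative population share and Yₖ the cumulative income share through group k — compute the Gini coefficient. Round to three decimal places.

Cumulative income shares Yₖ: 0.1050, 0.3000, 0.5060, 0.7420, 1.0000
Σ (Xₖ−Xₖ₋₁)(Yₖ+Yₖ₋₁) = (1/5)(0.1050+0.0000) + (1/5)(0.3000+0.1050) + (1/5)(0.5060+0.3000) + (1/5)(0.7420+0.5060) + (1/5)(1.0000+0.7420)
  = 0.0210 + 0.0810 + 0.1612 + 0.2496 + 0.3484 = 0.8612
G = 1 − 0.8612 = 0.1388

0.139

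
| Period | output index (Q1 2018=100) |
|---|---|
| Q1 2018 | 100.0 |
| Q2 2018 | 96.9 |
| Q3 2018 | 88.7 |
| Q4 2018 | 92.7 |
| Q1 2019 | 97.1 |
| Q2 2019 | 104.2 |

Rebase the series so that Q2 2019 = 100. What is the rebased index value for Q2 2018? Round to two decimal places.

Rebased(Q2 2018) = 96.9 / 104.2 × 100 = 92.9942

92.99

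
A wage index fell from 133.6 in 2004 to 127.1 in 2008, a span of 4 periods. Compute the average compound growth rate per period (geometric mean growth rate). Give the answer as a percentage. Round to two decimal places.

Growth factor = (127.1/133.6)^(1/4) = (0.951347)^(1/4) = 0.987608
Growth rate = 0.987608 − 1 = -0.012392 = -1.2392%

-1.24%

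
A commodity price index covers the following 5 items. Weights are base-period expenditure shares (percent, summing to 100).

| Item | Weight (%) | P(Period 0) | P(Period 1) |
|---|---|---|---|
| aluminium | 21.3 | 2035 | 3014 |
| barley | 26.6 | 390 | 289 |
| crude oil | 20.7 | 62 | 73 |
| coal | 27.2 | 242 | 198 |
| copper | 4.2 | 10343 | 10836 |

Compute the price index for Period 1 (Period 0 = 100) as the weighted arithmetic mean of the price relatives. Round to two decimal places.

aluminium: 21.3 × (3014/2035) = 21.3 × 1.481081 = 31.5470
barley: 26.6 × (289/390) = 26.6 × 0.741026 = 19.7113
crude oil: 20.7 × (73/62) = 20.7 × 1.177419 = 24.3726
coal: 27.2 × (198/242) = 27.2 × 0.818182 = 22.2545
copper: 4.2 × (10836/10343) = 4.2 × 1.047665 = 4.4002
Index = Σ wᵢ·(p₁ᵢ/p₀ᵢ) = 31.5470 + 19.7113 + 24.3726 + 22.2545 + 4.4002 = 102.2856

102.29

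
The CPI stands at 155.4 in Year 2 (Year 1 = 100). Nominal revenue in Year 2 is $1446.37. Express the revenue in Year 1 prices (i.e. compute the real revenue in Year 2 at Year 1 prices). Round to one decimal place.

930.7

Real = Nominal ÷ (Index/100) = 1446.37 ÷ (155.4/100)
     = 1446.37 ÷ 1.554 = 930.7400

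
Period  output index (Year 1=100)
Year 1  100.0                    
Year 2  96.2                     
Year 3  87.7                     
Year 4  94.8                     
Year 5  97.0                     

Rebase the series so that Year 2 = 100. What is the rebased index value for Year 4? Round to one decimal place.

Rebased(Year 4) = 94.8 / 96.2 × 100 = 98.5447

98.5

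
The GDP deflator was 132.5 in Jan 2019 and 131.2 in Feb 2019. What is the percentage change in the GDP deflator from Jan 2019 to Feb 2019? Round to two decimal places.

-0.98%

Change = (131.2 − 132.5) / 132.5 × 100
       = -1.3 / 132.5 × 100 = -0.9811%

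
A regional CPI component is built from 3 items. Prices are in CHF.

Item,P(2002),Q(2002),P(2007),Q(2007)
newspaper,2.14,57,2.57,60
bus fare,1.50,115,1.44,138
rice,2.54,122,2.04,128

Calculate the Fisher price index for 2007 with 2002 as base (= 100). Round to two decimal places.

Laspeyres component (base-period weights):
ΣP(2007)Q(2002) = 2.57×57 + 1.44×115 + 2.04×122 = 146.49 + 165.6 + 248.88 = 560.97
ΣP(2002)Q(2002) = 2.14×57 + 1.50×115 + 2.54×122 = 121.98 + 172.5 + 309.88 = 604.36
L = 560.97 / 604.36 × 100 = 92.8205
Paasche component (current-period weights):
ΣP(2007)Q(2007) = 2.57×60 + 1.44×138 + 2.04×128 = 154.2 + 198.72 + 261.12 = 614.04
ΣP(2002)Q(2007) = 2.14×60 + 1.50×138 + 2.54×128 = 128.4 + 207 + 325.12 = 660.52
P = 614.04 / 660.52 × 100 = 92.9631
Fisher = √(L × P) = √(92.8205 × 92.9631) = 92.8918

92.89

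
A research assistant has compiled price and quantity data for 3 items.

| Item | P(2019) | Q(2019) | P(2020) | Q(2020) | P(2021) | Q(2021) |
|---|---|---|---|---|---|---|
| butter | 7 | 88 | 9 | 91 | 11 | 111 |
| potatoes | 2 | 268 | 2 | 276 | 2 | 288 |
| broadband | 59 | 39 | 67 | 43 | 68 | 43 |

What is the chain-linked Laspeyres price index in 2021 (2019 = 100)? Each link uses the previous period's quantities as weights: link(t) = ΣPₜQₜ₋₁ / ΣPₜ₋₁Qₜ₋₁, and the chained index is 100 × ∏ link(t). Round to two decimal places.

120.17

Link 2019→2020:
ΣP(2020)Q(2019) = 9×88 + 2×268 + 67×39 = 792 + 536 + 2613 = 3941
ΣP(2019)Q(2019) = 7×88 + 2×268 + 59×39 = 616 + 536 + 2301 = 3453
link = 3941/3453 = 1.141326
Link 2020→2021:
ΣP(2021)Q(2020) = 11×91 + 2×276 + 68×43 = 1001 + 552 + 2924 = 4477
ΣP(2020)Q(2020) = 9×91 + 2×276 + 67×43 = 819 + 552 + 2881 = 4252
link = 4477/4252 = 1.052916
Chained index = 100 × 1.141326 × 1.052916 = 120.1721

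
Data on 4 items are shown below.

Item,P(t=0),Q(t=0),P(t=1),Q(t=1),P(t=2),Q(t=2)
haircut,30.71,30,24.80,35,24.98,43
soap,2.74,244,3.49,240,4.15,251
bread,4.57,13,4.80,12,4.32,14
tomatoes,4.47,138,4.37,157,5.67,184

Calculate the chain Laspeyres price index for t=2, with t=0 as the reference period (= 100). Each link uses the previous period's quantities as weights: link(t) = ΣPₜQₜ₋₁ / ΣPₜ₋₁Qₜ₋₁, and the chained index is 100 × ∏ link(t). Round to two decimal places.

Link t=0→t=1:
ΣP(t=1)Q(t=0) = 24.80×30 + 3.49×244 + 4.80×13 + 4.37×138 = 744 + 851.56 + 62.4 + 603.06 = 2261.02
ΣP(t=0)Q(t=0) = 30.71×30 + 2.74×244 + 4.57×13 + 4.47×138 = 921.3 + 668.56 + 59.41 + 616.86 = 2266.13
link = 2261.02/2266.13 = 0.997745
Link t=1→t=2:
ΣP(t=2)Q(t=1) = 24.98×35 + 4.15×240 + 4.32×12 + 5.67×157 = 874.3 + 996 + 51.84 + 890.19 = 2812.33
ΣP(t=1)Q(t=1) = 24.80×35 + 3.49×240 + 4.80×12 + 4.37×157 = 868 + 837.6 + 57.6 + 686.09 = 2449.29
link = 2812.33/2449.29 = 1.148223
Chained index = 100 × 0.997745 × 1.148223 = 114.5633

114.56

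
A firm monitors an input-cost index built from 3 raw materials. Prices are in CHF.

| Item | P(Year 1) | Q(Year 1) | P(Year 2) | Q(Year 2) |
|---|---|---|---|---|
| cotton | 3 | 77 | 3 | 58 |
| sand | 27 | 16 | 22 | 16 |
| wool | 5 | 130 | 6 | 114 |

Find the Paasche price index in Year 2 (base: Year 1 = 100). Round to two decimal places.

Paasche price index uses current-period quantities as weights.
ΣP(Year 2)·Q(Year 2) = 3×58 + 22×16 + 6×114 = 174 + 352 + 684 = 1210
ΣP(Year 1)·Q(Year 2) = 3×58 + 27×16 + 5×114 = 174 + 432 + 570 = 1176
Index = 1210 / 1176 × 100 = 102.8912

102.89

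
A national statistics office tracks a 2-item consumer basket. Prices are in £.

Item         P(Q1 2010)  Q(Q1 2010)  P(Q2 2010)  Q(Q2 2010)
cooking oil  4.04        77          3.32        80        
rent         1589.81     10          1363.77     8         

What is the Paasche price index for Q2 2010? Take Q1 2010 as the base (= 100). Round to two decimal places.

85.69

Paasche price index uses current-period quantities as weights.
ΣP(Q2 2010)·Q(Q2 2010) = 3.32×80 + 1363.77×8 = 265.6 + 10910.16 = 11175.76
ΣP(Q1 2010)·Q(Q2 2010) = 4.04×80 + 1589.81×8 = 323.2 + 12718.48 = 13041.68
Index = 11175.76 / 13041.68 × 100 = 85.6926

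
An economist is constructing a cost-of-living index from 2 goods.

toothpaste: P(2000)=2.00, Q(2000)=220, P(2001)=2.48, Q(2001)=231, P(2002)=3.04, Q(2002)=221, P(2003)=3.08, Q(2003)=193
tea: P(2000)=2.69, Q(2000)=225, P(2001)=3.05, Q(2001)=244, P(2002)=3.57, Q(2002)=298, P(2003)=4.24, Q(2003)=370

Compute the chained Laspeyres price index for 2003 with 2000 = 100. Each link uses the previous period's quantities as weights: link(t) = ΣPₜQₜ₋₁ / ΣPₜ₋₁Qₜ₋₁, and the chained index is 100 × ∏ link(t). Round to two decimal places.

Link 2000→2001:
ΣP(2001)Q(2000) = 2.48×220 + 3.05×225 = 545.6 + 686.25 = 1231.85
ΣP(2000)Q(2000) = 2.00×220 + 2.69×225 = 440 + 605.25 = 1045.25
link = 1231.85/1045.25 = 1.178522
Link 2001→2002:
ΣP(2002)Q(2001) = 3.04×231 + 3.57×244 = 702.24 + 871.08 = 1573.32
ΣP(2001)Q(2001) = 2.48×231 + 3.05×244 = 572.88 + 744.2 = 1317.08
link = 1573.32/1317.08 = 1.194552
Link 2002→2003:
ΣP(2003)Q(2002) = 3.08×221 + 4.24×298 = 680.68 + 1263.52 = 1944.2
ΣP(2002)Q(2002) = 3.04×221 + 3.57×298 = 671.84 + 1063.86 = 1735.7
link = 1944.2/1735.7 = 1.120124
Chained index = 100 × 1.178522 × 1.194552 × 1.120124 = 157.6917

157.69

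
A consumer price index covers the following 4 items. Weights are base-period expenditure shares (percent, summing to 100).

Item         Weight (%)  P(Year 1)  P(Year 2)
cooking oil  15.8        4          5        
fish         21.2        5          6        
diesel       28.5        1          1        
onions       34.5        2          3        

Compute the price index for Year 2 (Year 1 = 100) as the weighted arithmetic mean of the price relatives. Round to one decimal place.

125.4

cooking oil: 15.8 × (5/4) = 15.8 × 1.250000 = 19.7500
fish: 21.2 × (6/5) = 21.2 × 1.200000 = 25.4400
diesel: 28.5 × (1/1) = 28.5 × 1.000000 = 28.5000
onions: 34.5 × (3/2) = 34.5 × 1.500000 = 51.7500
Index = Σ wᵢ·(p₁ᵢ/p₀ᵢ) = 19.7500 + 25.4400 + 28.5000 + 51.7500 = 125.4400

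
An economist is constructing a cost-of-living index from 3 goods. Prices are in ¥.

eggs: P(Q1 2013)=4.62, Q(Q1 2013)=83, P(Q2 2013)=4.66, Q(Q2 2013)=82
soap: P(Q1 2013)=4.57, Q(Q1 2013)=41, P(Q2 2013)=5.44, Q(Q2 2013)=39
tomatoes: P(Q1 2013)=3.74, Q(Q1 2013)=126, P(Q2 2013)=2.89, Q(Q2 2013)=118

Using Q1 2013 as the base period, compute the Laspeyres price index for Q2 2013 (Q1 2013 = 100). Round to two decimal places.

93.46

Laspeyres price index uses base-period quantities as weights.
ΣP(Q2 2013)·Q(Q1 2013) = 4.66×83 + 5.44×41 + 2.89×126 = 386.78 + 223.04 + 364.14 = 973.96
ΣP(Q1 2013)·Q(Q1 2013) = 4.62×83 + 4.57×41 + 3.74×126 = 383.46 + 187.37 + 471.24 = 1042.07
Index = 973.96 / 1042.07 × 100 = 93.4640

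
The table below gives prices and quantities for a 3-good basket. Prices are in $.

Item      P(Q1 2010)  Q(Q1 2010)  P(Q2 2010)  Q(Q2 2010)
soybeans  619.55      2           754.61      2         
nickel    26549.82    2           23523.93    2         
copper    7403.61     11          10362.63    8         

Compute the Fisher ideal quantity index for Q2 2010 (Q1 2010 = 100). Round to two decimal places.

Laspeyres component (base-period weights):
ΣP(Q1 2010)Q(Q2 2010) = 619.55×2 + 26549.82×2 + 7403.61×8 = 1239.1 + 53099.64 + 59228.88 = 113567.62
ΣP(Q1 2010)Q(Q1 2010) = 619.55×2 + 26549.82×2 + 7403.61×11 = 1239.1 + 53099.64 + 81439.71 = 135778.45
L = 113567.62 / 135778.45 × 100 = 83.6419
Paasche component (current-period weights):
ΣP(Q2 2010)Q(Q2 2010) = 754.61×2 + 23523.93×2 + 10362.63×8 = 1509.22 + 47047.86 + 82901.04 = 131458.12
ΣP(Q2 2010)Q(Q1 2010) = 754.61×2 + 23523.93×2 + 10362.63×11 = 1509.22 + 47047.86 + 113988.93 = 162546.01
P = 131458.12 / 162546.01 × 100 = 80.8744
Fisher = √(L × P) = √(83.6419 × 80.8744) = 82.2465

82.25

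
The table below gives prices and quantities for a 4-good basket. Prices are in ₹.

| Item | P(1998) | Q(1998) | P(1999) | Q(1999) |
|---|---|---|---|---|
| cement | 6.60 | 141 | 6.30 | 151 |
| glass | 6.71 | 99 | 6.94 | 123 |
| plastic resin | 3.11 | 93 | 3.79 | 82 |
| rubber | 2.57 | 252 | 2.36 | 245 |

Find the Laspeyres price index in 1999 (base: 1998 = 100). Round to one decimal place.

Laspeyres price index uses base-period quantities as weights.
ΣP(1999)·Q(1998) = 6.30×141 + 6.94×99 + 3.79×93 + 2.36×252 = 888.3 + 687.06 + 352.47 + 594.72 = 2522.55
ΣP(1998)·Q(1998) = 6.60×141 + 6.71×99 + 3.11×93 + 2.57×252 = 930.6 + 664.29 + 289.23 + 647.64 = 2531.76
Index = 2522.55 / 2531.76 × 100 = 99.6362

99.6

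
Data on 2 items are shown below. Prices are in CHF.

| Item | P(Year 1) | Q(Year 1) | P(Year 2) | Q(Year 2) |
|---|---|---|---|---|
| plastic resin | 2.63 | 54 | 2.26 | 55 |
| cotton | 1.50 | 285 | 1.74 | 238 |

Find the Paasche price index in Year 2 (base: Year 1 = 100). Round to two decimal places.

107.33

Paasche price index uses current-period quantities as weights.
ΣP(Year 2)·Q(Year 2) = 2.26×55 + 1.74×238 = 124.3 + 414.12 = 538.42
ΣP(Year 1)·Q(Year 2) = 2.63×55 + 1.50×238 = 144.65 + 357 = 501.65
Index = 538.42 / 501.65 × 100 = 107.3298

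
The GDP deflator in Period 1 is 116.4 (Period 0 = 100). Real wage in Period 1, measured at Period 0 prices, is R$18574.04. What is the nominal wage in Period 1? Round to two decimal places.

Nominal = Real × (Index/100) = 18574.04 × (116.4/100)
        = 18574.04 × 1.164 = 21620.1826

21620.18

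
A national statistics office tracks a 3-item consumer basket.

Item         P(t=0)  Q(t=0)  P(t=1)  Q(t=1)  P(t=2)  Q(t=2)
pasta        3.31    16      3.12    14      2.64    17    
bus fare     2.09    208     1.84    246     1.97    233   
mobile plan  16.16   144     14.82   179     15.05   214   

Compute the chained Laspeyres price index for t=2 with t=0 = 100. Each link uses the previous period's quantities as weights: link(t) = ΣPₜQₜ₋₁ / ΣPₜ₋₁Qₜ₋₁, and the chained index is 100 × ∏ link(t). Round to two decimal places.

Link t=0→t=1:
ΣP(t=1)Q(t=0) = 3.12×16 + 1.84×208 + 14.82×144 = 49.92 + 382.72 + 2134.08 = 2566.72
ΣP(t=0)Q(t=0) = 3.31×16 + 2.09×208 + 16.16×144 = 52.96 + 434.72 + 2327.04 = 2814.72
link = 2566.72/2814.72 = 0.911892
Link t=1→t=2:
ΣP(t=2)Q(t=1) = 2.64×14 + 1.97×246 + 15.05×179 = 36.96 + 484.62 + 2693.95 = 3215.53
ΣP(t=1)Q(t=1) = 3.12×14 + 1.84×246 + 14.82×179 = 43.68 + 452.64 + 2652.78 = 3149.1
link = 3215.53/3149.1 = 1.021095
Chained index = 100 × 0.911892 × 1.021095 = 93.1128

93.11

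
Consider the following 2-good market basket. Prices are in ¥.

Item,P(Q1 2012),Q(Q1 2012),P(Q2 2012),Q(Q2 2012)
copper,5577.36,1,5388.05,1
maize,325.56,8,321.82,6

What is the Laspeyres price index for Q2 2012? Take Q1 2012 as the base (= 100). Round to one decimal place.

Laspeyres price index uses base-period quantities as weights.
ΣP(Q2 2012)·Q(Q1 2012) = 5388.05×1 + 321.82×8 = 5388.05 + 2574.56 = 7962.61
ΣP(Q1 2012)·Q(Q1 2012) = 5577.36×1 + 325.56×8 = 5577.36 + 2604.48 = 8181.84
Index = 7962.61 / 8181.84 × 100 = 97.3205

97.3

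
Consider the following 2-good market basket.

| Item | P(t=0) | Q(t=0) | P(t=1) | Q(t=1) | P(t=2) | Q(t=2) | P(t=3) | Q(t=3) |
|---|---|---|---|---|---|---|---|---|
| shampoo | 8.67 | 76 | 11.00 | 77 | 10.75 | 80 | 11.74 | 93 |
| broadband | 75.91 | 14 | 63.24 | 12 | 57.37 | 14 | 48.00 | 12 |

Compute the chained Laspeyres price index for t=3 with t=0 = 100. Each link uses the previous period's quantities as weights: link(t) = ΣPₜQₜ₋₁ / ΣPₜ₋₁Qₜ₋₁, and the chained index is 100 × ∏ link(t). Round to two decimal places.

Link t=0→t=1:
ΣP(t=1)Q(t=0) = 11.00×76 + 63.24×14 = 836 + 885.36 = 1721.36
ΣP(t=0)Q(t=0) = 8.67×76 + 75.91×14 = 658.92 + 1062.74 = 1721.66
link = 1721.36/1721.66 = 0.999826
Link t=1→t=2:
ΣP(t=2)Q(t=1) = 10.75×77 + 57.37×12 = 827.75 + 688.44 = 1516.19
ΣP(t=1)Q(t=1) = 11.00×77 + 63.24×12 = 847 + 758.88 = 1605.88
link = 1516.19/1605.88 = 0.944149
Link t=2→t=3:
ΣP(t=3)Q(t=2) = 11.74×80 + 48.00×14 = 939.2 + 672 = 1611.2
ΣP(t=2)Q(t=2) = 10.75×80 + 57.37×14 = 860 + 803.18 = 1663.18
link = 1611.2/1663.18 = 0.968747
Chained index = 100 × 0.999826 × 0.944149 × 0.968747 = 91.4482

91.45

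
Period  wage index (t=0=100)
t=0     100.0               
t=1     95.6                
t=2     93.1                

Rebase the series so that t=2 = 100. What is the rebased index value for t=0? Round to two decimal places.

107.41

Rebased(t=0) = 100.0 / 93.1 × 100 = 107.4114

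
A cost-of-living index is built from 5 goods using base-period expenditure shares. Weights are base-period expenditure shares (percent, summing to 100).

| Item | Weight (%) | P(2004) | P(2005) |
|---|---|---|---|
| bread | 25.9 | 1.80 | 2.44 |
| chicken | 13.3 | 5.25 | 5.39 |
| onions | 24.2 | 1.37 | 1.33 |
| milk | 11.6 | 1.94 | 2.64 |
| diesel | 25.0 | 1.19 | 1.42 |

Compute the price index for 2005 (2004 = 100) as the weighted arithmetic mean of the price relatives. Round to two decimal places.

bread: 25.9 × (2.44/1.80) = 25.9 × 1.355556 = 35.1089
chicken: 13.3 × (5.39/5.25) = 13.3 × 1.026667 = 13.6547
onions: 24.2 × (1.33/1.37) = 24.2 × 0.970803 = 23.4934
milk: 11.6 × (2.64/1.94) = 11.6 × 1.360825 = 15.7856
diesel: 25.0 × (1.42/1.19) = 25.0 × 1.193277 = 29.8319
Index = Σ wᵢ·(p₁ᵢ/p₀ᵢ) = 35.1089 + 13.6547 + 23.4934 + 15.7856 + 29.8319 = 117.8745

117.87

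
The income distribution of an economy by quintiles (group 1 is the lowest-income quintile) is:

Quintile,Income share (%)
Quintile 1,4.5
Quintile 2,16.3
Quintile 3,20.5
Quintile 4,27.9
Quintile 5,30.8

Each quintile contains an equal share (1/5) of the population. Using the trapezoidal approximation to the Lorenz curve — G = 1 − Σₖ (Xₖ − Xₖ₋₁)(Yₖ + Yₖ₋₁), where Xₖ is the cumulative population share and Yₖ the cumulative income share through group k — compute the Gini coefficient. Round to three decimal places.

0.257

Cumulative income shares Yₖ: 0.0450, 0.2080, 0.4130, 0.6920, 1.0000
Σ (Xₖ−Xₖ₋₁)(Yₖ+Yₖ₋₁) = (1/5)(0.0450+0.0000) + (1/5)(0.2080+0.0450) + (1/5)(0.4130+0.2080) + (1/5)(0.6920+0.4130) + (1/5)(1.0000+0.6920)
  = 0.0090 + 0.0506 + 0.1242 + 0.2210 + 0.3384 = 0.7432
G = 1 − 0.7432 = 0.2568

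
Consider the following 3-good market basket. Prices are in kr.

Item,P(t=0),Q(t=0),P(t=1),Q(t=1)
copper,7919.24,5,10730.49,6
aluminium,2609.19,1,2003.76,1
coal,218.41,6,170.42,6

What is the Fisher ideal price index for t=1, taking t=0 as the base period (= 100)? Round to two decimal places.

130.65

Laspeyres component (base-period weights):
ΣP(t=1)Q(t=0) = 10730.49×5 + 2003.76×1 + 170.42×6 = 53652.45 + 2003.76 + 1022.52 = 56678.73
ΣP(t=0)Q(t=0) = 7919.24×5 + 2609.19×1 + 218.41×6 = 39596.2 + 2609.19 + 1310.46 = 43515.85
L = 56678.73 / 43515.85 × 100 = 130.2485
Paasche component (current-period weights):
ΣP(t=1)Q(t=1) = 10730.49×6 + 2003.76×1 + 170.42×6 = 64382.94 + 2003.76 + 1022.52 = 67409.22
ΣP(t=0)Q(t=1) = 7919.24×6 + 2609.19×1 + 218.41×6 = 47515.44 + 2609.19 + 1310.46 = 51435.09
P = 67409.22 / 51435.09 × 100 = 131.0569
Fisher = √(L × P) = √(130.2485 × 131.0569) = 130.6520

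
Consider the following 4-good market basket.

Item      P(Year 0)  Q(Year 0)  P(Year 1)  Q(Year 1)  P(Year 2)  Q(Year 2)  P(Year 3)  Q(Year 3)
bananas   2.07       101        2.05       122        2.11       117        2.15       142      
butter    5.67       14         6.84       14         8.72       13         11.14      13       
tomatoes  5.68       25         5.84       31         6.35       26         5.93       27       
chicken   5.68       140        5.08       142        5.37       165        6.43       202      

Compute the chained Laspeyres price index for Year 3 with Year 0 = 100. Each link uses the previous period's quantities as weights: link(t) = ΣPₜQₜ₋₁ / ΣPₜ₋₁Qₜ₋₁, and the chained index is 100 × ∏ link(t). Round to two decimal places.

115.91

Link Year 0→Year 1:
ΣP(Year 1)Q(Year 0) = 2.05×101 + 6.84×14 + 5.84×25 + 5.08×140 = 207.05 + 95.76 + 146 + 711.2 = 1160.01
ΣP(Year 0)Q(Year 0) = 2.07×101 + 5.67×14 + 5.68×25 + 5.68×140 = 209.07 + 79.38 + 142 + 795.2 = 1225.65
link = 1160.01/1225.65 = 0.946445
Link Year 1→Year 2:
ΣP(Year 2)Q(Year 1) = 2.11×122 + 8.72×14 + 6.35×31 + 5.37×142 = 257.42 + 122.08 + 196.85 + 762.54 = 1338.89
ΣP(Year 1)Q(Year 1) = 2.05×122 + 6.84×14 + 5.84×31 + 5.08×142 = 250.1 + 95.76 + 181.04 + 721.36 = 1248.26
link = 1338.89/1248.26 = 1.072605
Link Year 2→Year 3:
ΣP(Year 3)Q(Year 2) = 2.15×117 + 11.14×13 + 5.93×26 + 6.43×165 = 251.55 + 144.82 + 154.18 + 1060.95 = 1611.5
ΣP(Year 2)Q(Year 2) = 2.11×117 + 8.72×13 + 6.35×26 + 5.37×165 = 246.87 + 113.36 + 165.1 + 886.05 = 1411.38
link = 1611.5/1411.38 = 1.141790
Chained index = 100 × 0.946445 × 1.072605 × 1.141790 = 115.9101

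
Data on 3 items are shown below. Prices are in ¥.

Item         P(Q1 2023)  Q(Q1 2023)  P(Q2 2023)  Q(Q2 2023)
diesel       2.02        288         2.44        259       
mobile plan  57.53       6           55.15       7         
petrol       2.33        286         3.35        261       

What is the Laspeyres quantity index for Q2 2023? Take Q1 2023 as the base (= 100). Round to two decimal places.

Laspeyres quantity index uses base-period prices as weights.
ΣP(Q1 2023)·Q(Q2 2023) = 2.02×259 + 57.53×7 + 2.33×261 = 523.18 + 402.71 + 608.13 = 1534.02
ΣP(Q1 2023)·Q(Q1 2023) = 2.02×288 + 57.53×6 + 2.33×286 = 581.76 + 345.18 + 666.38 = 1593.32
Index = 1534.02 / 1593.32 × 100 = 96.2782

96.28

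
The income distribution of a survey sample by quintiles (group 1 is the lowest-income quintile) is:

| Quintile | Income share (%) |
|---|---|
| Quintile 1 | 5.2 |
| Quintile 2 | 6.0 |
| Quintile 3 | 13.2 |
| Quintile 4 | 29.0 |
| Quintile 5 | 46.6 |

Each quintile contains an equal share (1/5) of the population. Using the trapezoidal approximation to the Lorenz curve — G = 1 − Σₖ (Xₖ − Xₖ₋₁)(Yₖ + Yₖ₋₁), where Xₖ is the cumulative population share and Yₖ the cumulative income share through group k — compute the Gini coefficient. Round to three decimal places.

0.423

Cumulative income shares Yₖ: 0.0520, 0.1120, 0.2440, 0.5340, 1.0000
Σ (Xₖ−Xₖ₋₁)(Yₖ+Yₖ₋₁) = (1/5)(0.0520+0.0000) + (1/5)(0.1120+0.0520) + (1/5)(0.2440+0.1120) + (1/5)(0.5340+0.2440) + (1/5)(1.0000+0.5340)
  = 0.0104 + 0.0328 + 0.0712 + 0.1556 + 0.3068 = 0.5768
G = 1 − 0.5768 = 0.4232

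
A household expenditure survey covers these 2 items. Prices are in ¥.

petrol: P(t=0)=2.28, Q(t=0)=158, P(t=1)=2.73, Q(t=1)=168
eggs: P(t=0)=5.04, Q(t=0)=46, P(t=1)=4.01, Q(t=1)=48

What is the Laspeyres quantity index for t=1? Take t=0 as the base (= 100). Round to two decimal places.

Laspeyres quantity index uses base-period prices as weights.
ΣP(t=0)·Q(t=1) = 2.28×168 + 5.04×48 = 383.04 + 241.92 = 624.96
ΣP(t=0)·Q(t=0) = 2.28×158 + 5.04×46 = 360.24 + 231.84 = 592.08
Index = 624.96 / 592.08 × 100 = 105.5533

105.55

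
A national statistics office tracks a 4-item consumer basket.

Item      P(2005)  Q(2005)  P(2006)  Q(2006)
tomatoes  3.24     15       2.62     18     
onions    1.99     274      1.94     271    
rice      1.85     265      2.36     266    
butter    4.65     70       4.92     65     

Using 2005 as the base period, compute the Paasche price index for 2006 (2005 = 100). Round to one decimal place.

Paasche price index uses current-period quantities as weights.
ΣP(2006)·Q(2006) = 2.62×18 + 1.94×271 + 2.36×266 + 4.92×65 = 47.16 + 525.74 + 627.76 + 319.8 = 1520.46
ΣP(2005)·Q(2006) = 3.24×18 + 1.99×271 + 1.85×266 + 4.65×65 = 58.32 + 539.29 + 492.1 + 302.25 = 1391.96
Index = 1520.46 / 1391.96 × 100 = 109.2316

109.2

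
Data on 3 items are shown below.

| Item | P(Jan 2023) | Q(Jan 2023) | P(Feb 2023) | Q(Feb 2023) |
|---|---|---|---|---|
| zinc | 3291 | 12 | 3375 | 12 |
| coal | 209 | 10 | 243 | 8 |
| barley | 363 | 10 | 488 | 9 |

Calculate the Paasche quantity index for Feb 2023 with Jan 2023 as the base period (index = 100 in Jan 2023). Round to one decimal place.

98.0

Paasche quantity index uses current-period prices as weights.
ΣP(Feb 2023)·Q(Feb 2023) = 3375×12 + 243×8 + 488×9 = 40500 + 1944 + 4392 = 46836
ΣP(Feb 2023)·Q(Jan 2023) = 3375×12 + 243×10 + 488×10 = 40500 + 2430 + 4880 = 47810
Index = 46836 / 47810 × 100 = 97.9628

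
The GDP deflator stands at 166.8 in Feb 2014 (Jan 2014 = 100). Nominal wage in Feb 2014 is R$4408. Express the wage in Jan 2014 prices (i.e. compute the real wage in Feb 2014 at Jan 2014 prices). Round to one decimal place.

Real = Nominal ÷ (Index/100) = 4408 ÷ (166.8/100)
     = 4408 ÷ 1.668 = 2642.6859

2642.7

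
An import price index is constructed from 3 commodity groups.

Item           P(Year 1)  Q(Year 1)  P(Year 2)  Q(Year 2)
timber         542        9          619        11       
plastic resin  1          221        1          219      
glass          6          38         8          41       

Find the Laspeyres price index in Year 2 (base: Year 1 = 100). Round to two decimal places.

114.44

Laspeyres price index uses base-period quantities as weights.
ΣP(Year 2)·Q(Year 1) = 619×9 + 1×221 + 8×38 = 5571 + 221 + 304 = 6096
ΣP(Year 1)·Q(Year 1) = 542×9 + 1×221 + 6×38 = 4878 + 221 + 228 = 5327
Index = 6096 / 5327 × 100 = 114.4359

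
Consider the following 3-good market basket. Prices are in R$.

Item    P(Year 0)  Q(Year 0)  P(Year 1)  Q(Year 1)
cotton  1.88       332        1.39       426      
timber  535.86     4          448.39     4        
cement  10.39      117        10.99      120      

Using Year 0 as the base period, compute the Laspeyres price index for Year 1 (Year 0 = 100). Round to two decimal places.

Laspeyres price index uses base-period quantities as weights.
ΣP(Year 1)·Q(Year 0) = 1.39×332 + 448.39×4 + 10.99×117 = 461.48 + 1793.56 + 1285.83 = 3540.87
ΣP(Year 0)·Q(Year 0) = 1.88×332 + 535.86×4 + 10.39×117 = 624.16 + 2143.44 + 1215.63 = 3983.23
Index = 3540.87 / 3983.23 × 100 = 88.8944

88.89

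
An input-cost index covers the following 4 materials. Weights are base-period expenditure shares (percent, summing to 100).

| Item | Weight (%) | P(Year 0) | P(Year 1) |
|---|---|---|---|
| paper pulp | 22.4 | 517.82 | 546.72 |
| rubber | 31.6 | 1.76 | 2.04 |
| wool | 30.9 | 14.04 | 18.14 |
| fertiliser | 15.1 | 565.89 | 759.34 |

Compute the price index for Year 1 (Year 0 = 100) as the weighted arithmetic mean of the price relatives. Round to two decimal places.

120.46

paper pulp: 22.4 × (546.72/517.82) = 22.4 × 1.055811 = 23.6502
rubber: 31.6 × (2.04/1.76) = 31.6 × 1.159091 = 36.6273
wool: 30.9 × (18.14/14.04) = 30.9 × 1.292023 = 39.9235
fertiliser: 15.1 × (759.34/565.89) = 15.1 × 1.341851 = 20.2619
Index = Σ wᵢ·(p₁ᵢ/p₀ᵢ) = 23.6502 + 36.6273 + 39.9235 + 20.2619 = 120.4629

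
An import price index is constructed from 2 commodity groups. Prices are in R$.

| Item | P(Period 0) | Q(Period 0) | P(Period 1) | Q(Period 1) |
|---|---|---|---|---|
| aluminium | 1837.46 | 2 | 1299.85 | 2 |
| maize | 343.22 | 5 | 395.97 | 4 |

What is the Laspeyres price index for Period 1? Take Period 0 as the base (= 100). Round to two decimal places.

Laspeyres price index uses base-period quantities as weights.
ΣP(Period 1)·Q(Period 0) = 1299.85×2 + 395.97×5 = 2599.7 + 1979.85 = 4579.55
ΣP(Period 0)·Q(Period 0) = 1837.46×2 + 343.22×5 = 3674.92 + 1716.1 = 5391.02
Index = 4579.55 / 5391.02 × 100 = 84.9477

84.95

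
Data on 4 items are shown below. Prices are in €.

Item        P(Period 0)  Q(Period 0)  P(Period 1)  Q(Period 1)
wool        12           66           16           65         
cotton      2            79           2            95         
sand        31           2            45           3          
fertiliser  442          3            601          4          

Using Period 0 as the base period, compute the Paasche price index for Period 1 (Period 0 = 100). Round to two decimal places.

Paasche price index uses current-period quantities as weights.
ΣP(Period 1)·Q(Period 1) = 16×65 + 2×95 + 45×3 + 601×4 = 1040 + 190 + 135 + 2404 = 3769
ΣP(Period 0)·Q(Period 1) = 12×65 + 2×95 + 31×3 + 442×4 = 780 + 190 + 93 + 1768 = 2831
Index = 3769 / 2831 × 100 = 133.1332

133.13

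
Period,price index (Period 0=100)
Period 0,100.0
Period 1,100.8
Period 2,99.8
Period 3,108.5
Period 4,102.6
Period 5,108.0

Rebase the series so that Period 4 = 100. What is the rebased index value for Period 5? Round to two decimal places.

Rebased(Period 5) = 108.0 / 102.6 × 100 = 105.2632

105.26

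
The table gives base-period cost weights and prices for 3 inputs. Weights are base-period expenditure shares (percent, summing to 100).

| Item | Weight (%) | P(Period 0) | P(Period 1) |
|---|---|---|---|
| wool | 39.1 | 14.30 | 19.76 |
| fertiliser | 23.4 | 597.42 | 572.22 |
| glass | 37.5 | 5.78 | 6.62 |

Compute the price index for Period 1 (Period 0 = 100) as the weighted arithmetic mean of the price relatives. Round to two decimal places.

wool: 39.1 × (19.76/14.30) = 39.1 × 1.381818 = 54.0291
fertiliser: 23.4 × (572.22/597.42) = 23.4 × 0.957819 = 22.4130
glass: 37.5 × (6.62/5.78) = 37.5 × 1.145329 = 42.9498
Index = Σ wᵢ·(p₁ᵢ/p₀ᵢ) = 54.0291 + 22.4130 + 42.9498 = 119.3919

119.39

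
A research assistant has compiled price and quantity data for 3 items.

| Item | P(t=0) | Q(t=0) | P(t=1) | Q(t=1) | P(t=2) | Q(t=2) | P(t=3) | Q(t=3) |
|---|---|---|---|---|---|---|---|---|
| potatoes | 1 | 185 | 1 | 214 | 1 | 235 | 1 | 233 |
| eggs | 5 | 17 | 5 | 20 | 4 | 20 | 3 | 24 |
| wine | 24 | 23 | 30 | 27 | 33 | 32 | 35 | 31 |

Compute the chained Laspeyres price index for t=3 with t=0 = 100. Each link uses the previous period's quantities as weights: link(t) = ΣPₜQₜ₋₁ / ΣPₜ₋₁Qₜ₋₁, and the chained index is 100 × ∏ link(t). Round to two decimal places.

Link t=0→t=1:
ΣP(t=1)Q(t=0) = 1×185 + 5×17 + 30×23 = 185 + 85 + 690 = 960
ΣP(t=0)Q(t=0) = 1×185 + 5×17 + 24×23 = 185 + 85 + 552 = 822
link = 960/822 = 1.167883
Link t=1→t=2:
ΣP(t=2)Q(t=1) = 1×214 + 4×20 + 33×27 = 214 + 80 + 891 = 1185
ΣP(t=1)Q(t=1) = 1×214 + 5×20 + 30×27 = 214 + 100 + 810 = 1124
link = 1185/1124 = 1.054270
Link t=2→t=3:
ΣP(t=3)Q(t=2) = 1×235 + 3×20 + 35×32 = 235 + 60 + 1120 = 1415
ΣP(t=2)Q(t=2) = 1×235 + 4×20 + 33×32 = 235 + 80 + 1056 = 1371
link = 1415/1371 = 1.032093
Chained index = 100 × 1.167883 × 1.054270 × 1.032093 = 127.0780

127.08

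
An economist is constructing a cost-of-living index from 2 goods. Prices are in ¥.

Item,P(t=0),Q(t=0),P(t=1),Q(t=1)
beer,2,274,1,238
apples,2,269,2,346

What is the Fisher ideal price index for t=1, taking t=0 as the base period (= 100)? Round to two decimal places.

Laspeyres component (base-period weights):
ΣP(t=1)Q(t=0) = 1×274 + 2×269 = 274 + 538 = 812
ΣP(t=0)Q(t=0) = 2×274 + 2×269 = 548 + 538 = 1086
L = 812 / 1086 × 100 = 74.7698
Paasche component (current-period weights):
ΣP(t=1)Q(t=1) = 1×238 + 2×346 = 238 + 692 = 930
ΣP(t=0)Q(t=1) = 2×238 + 2×346 = 476 + 692 = 1168
P = 930 / 1168 × 100 = 79.6233
Fisher = √(L × P) = √(74.7698 × 79.6233) = 77.1584

77.16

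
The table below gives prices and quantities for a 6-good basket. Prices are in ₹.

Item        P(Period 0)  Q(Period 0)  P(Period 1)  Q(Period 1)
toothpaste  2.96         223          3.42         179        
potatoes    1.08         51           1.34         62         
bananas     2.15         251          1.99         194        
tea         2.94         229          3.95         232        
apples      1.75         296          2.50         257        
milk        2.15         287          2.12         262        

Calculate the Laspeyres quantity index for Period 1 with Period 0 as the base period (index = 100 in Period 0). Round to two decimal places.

88.44

Laspeyres quantity index uses base-period prices as weights.
ΣP(Period 0)·Q(Period 1) = 2.96×179 + 1.08×62 + 2.15×194 + 2.94×232 + 1.75×257 + 2.15×262 = 529.84 + 66.96 + 417.1 + 682.08 + 449.75 + 563.3 = 2709.03
ΣP(Period 0)·Q(Period 0) = 2.96×223 + 1.08×51 + 2.15×251 + 2.94×229 + 1.75×296 + 2.15×287 = 660.08 + 55.08 + 539.65 + 673.26 + 518 + 617.05 = 3063.12
Index = 2709.03 / 3063.12 × 100 = 88.4402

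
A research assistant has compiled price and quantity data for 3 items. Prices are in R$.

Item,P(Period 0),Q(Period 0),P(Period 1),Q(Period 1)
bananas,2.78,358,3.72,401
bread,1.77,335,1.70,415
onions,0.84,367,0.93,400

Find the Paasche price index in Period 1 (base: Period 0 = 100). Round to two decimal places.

Paasche price index uses current-period quantities as weights.
ΣP(Period 1)·Q(Period 1) = 3.72×401 + 1.70×415 + 0.93×400 = 1491.72 + 705.5 + 372 = 2569.22
ΣP(Period 0)·Q(Period 1) = 2.78×401 + 1.77×415 + 0.84×400 = 1114.78 + 734.55 + 336 = 2185.33
Index = 2569.22 / 2185.33 × 100 = 117.5667

117.57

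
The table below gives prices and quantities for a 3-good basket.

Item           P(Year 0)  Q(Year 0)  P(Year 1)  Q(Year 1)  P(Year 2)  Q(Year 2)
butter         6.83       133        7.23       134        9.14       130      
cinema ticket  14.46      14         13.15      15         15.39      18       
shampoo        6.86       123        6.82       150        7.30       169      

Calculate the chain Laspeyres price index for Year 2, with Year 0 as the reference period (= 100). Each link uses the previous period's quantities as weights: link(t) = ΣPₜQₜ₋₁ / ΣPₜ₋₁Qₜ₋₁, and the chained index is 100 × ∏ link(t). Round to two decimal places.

Link Year 0→Year 1:
ΣP(Year 1)Q(Year 0) = 7.23×133 + 13.15×14 + 6.82×123 = 961.59 + 184.1 + 838.86 = 1984.55
ΣP(Year 0)Q(Year 0) = 6.83×133 + 14.46×14 + 6.86×123 = 908.39 + 202.44 + 843.78 = 1954.61
link = 1984.55/1954.61 = 1.015318
Link Year 1→Year 2:
ΣP(Year 2)Q(Year 1) = 9.14×134 + 15.39×15 + 7.30×150 = 1224.76 + 230.85 + 1095 = 2550.61
ΣP(Year 1)Q(Year 1) = 7.23×134 + 13.15×15 + 6.82×150 = 968.82 + 197.25 + 1023 = 2189.07
link = 2550.61/2189.07 = 1.165157
Chained index = 100 × 1.015318 × 1.165157 = 118.3004

118.30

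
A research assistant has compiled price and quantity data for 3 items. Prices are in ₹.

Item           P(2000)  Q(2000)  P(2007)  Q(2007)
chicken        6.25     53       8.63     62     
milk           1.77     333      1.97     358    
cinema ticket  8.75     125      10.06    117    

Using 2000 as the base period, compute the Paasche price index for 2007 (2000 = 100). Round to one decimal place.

Paasche price index uses current-period quantities as weights.
ΣP(2007)·Q(2007) = 8.63×62 + 1.97×358 + 10.06×117 = 535.06 + 705.26 + 1177.02 = 2417.34
ΣP(2000)·Q(2007) = 6.25×62 + 1.77×358 + 8.75×117 = 387.5 + 633.66 + 1023.75 = 2044.91
Index = 2417.34 / 2044.91 × 100 = 118.2125

118.2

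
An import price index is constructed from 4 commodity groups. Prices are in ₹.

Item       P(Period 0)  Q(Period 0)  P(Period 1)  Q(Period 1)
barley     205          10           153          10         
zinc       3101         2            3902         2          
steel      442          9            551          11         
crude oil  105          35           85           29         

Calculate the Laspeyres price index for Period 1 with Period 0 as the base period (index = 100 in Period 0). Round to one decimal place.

108.6

Laspeyres price index uses base-period quantities as weights.
ΣP(Period 1)·Q(Period 0) = 153×10 + 3902×2 + 551×9 + 85×35 = 1530 + 7804 + 4959 + 2975 = 17268
ΣP(Period 0)·Q(Period 0) = 205×10 + 3101×2 + 442×9 + 105×35 = 2050 + 6202 + 3978 + 3675 = 15905
Index = 17268 / 15905 × 100 = 108.5696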